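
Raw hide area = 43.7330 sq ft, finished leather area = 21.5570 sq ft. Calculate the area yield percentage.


Formula: Yield = finished / raw * 100
Substituting: Yield = 21.5570 / 43.7330 * 100
Result: 49.2923 %


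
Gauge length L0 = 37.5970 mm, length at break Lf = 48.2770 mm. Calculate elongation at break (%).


Formula: Elongation = (Lf - L0) / L0 * 100
Substituting: Elongation = (48.2770 - 37.5970) / 37.5970 * 100
Result: 28.4065 %


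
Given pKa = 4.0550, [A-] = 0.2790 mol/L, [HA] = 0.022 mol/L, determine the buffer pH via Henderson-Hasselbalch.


ratio = [A-] / [HA] = 0.2790 / 0.022 = 12.6818
log10(ratio) = 1.1032
pH = pKa + log10(ratio) = 4.0550 + 1.1032 = 5.1582


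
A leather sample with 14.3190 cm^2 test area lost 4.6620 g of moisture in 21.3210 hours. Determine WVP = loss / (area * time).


Formula: WVP = loss / (area * time)
Substituting: WVP = 4.6620 / (14.3190 * 21.3210)
Result: 0.0152705 g/(cm^2*hr)


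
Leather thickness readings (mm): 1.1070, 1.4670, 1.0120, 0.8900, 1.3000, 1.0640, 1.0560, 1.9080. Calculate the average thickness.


Formula: Average = sum / n
Substituting: Average = 9.8040 / 8
Result: 1.2255 mm


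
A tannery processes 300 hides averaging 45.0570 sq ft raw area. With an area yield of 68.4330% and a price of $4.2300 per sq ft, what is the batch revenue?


Raw_total = N * avg_area = 300 * 45.0570 = 13517.1000 sq ft
Finished = Raw_total * yield / 100 = 13517.1000 * 68.4330 / 100 = 9250.1570 sq ft
Value = Finished * price = 9250.1570 * 4.2300 = 39128.1643 $


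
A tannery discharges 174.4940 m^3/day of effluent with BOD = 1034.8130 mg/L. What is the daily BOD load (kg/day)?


Formula: BOD_load = volume * conc / 1000
Substituting: BOD_load = 174.4940 * 1034.8130 / 1000
Result: 180.5687 kg/day


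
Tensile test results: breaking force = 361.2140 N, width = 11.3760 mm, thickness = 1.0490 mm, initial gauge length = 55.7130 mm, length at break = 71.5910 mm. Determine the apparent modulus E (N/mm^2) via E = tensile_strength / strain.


TS = F / (w * t) = 361.2140 / (11.3760 * 1.0490) = 30.2691 N/mm^2
strain = (Lf - L0) / L0 = (71.5910 - 55.7130) / 55.7130 = 0.2850
E = TS / strain = 30.2691 / 0.2850 = 106.2087 N/mm^2


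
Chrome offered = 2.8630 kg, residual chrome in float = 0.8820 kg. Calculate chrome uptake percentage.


Formula: Uptake = (offered - residual) / offered * 100
Substituting: Uptake = (2.8630 - 0.8820) / 2.8630 * 100
Result: 69.1932 %


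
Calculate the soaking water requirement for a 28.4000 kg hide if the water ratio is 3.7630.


Formula: Water = hide_weight * ratio
Substituting: Water = 28.4000 * 3.7630
Result: 106.8692 kg


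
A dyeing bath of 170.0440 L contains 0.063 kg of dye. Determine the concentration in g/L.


Formula: Conc = dye_mass(kg) / volume(L) * 1000
Substituting: Conc = 0.063 / 170.0440 * 1000
Result: 0.3705 g/L


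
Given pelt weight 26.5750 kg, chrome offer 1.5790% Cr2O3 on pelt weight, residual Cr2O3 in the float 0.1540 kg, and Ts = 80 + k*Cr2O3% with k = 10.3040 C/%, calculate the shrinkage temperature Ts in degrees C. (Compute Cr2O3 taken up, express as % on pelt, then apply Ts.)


Offered = pelt * offer_pct / 100 = 26.5750 * 1.5790 / 100 = 0.4196 kg
Uptake = offered - residual = 0.4196 - 0.1540 = 0.2656 kg
Cr2O3% on pelt = uptake / pelt * 100 = 0.2656 / 26.5750 * 100 = 0.9995 %
Ts = 80 + k * Cr2O3% = 80 + 10.3040 * 0.9995 = 90.2989 C


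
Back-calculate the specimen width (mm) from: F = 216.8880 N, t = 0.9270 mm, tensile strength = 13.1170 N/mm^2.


Formula: w = F / (TS * t)
Substituting: w = 216.8880 / (13.1170 * 0.9270)
Result: 17.8370 mm


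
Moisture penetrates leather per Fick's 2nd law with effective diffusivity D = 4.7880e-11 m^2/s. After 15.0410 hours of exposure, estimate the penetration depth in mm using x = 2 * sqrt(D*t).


t = 15.0410 hr * 3600 = 54147.6000 s
D * t = 4.7880e-11 * 54147.6000 = 2.5926e-06
x = 2 * sqrt(D*t) = 2 * sqrt(2.5926e-06) = 0.0032203 m = 3.2203 mm


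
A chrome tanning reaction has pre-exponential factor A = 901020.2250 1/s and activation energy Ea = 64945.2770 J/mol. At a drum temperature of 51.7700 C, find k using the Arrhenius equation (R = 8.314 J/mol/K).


T_K = T_C + 273.15 = 51.7700 + 273.15 = 324.9200 K
exponent = -Ea / (R * T_K) = -64945.2770 / (8.314 * 324.9200) = -24.0415
k = A * exp(exponent) = 901020.2250 * exp(-24.0415) = 3.2633e-05 1/s


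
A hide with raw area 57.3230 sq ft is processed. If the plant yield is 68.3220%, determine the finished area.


Formula: finished = raw * yield / 100
Substituting: finished = 57.3230 * 68.3220 / 100
Result: 39.1642 sq ft


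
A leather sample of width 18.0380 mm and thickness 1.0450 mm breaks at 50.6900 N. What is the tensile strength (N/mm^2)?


Formula: TS = force / (width * thickness)
Substituting: TS = 50.6900 / (18.0380 * 1.0450)
Result: 2.6892 N/mm^2


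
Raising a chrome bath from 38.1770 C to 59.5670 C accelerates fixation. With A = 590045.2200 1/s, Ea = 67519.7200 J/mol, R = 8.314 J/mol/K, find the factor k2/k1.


T1 = 38.1770 + 273.15 = 311.3270 K; T2 = 59.5670 + 273.15 = 332.7170 K
k1 = A * exp(-Ea/(R*T1)) = 590045.2200 * exp(-67519.7200/(8.314*311.3270)) = 2.7668e-06 1/s
k2 = A * exp(-Ea/(R*T2)) = 590045.2200 * exp(-67519.7200/(8.314*332.7170)) = 1.4801e-05 1/s
k2/k1 = 1.4801e-05 / 2.7668e-06 = 5.3496


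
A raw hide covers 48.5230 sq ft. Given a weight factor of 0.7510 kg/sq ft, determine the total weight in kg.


Formula: Weight = area * weight_per_sqft
Substituting: Weight = 48.5230 * 0.7510
Result: 36.4408 kg


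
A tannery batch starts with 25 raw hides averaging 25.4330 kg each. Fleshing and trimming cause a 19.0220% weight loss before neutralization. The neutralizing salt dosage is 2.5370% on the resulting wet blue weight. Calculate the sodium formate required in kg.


Total_raw = N * avg_wt = 25 * 25.4330 = 635.8250 kg
Substrate = Total_raw * (1 - loss/100) = 635.8250 * (1 - 19.0220/100) = 514.8784 kg
Neutralizer = Substrate * pct / 100 = 514.8784 * 2.5370 / 100 = 13.0625 kg


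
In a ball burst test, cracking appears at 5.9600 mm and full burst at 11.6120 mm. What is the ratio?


Formula: Ratio = crack / burst
Substituting: Ratio = 5.9600 / 11.6120
Result: 0.5133


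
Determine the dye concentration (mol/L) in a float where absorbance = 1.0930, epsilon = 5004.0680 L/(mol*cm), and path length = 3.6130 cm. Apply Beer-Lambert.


Formula: c = A / (epsilon * l)
Substituting: c = 1.0930 / (5004.0680 * 3.6130)
Result: 6.0455e-05 mol/L


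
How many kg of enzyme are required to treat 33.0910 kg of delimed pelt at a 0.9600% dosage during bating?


Formula: Enzyme = substrate * pct / 100
Substituting: Enzyme = 33.0910 * 0.9600 / 100
Result: 0.3177 kg


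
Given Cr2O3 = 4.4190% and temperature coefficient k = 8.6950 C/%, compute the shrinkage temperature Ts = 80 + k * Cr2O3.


Formula: Ts = 80 + k * Cr2O3
Substituting: Ts = 80 + 8.6950 * 4.4190
Result: 118.4232 C


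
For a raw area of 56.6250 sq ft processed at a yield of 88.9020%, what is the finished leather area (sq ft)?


Formula: finished = raw * yield / 100
Substituting: finished = 56.6250 * 88.9020 / 100
Result: 50.3408 sq ft


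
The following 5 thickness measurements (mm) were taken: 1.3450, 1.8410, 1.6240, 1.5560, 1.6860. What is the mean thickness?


Formula: Average = sum / n
Substituting: Average = 8.0520 / 5
Result: 1.6104 mm


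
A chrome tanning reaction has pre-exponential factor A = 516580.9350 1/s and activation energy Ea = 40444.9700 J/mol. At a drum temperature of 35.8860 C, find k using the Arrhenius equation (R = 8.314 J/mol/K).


T_K = T_C + 273.15 = 35.8860 + 273.15 = 309.0360 K
exponent = -Ea / (R * T_K) = -40444.9700 / (8.314 * 309.0360) = -15.7415
k = A * exp(exponent) = 516580.9350 * exp(-15.7415) = 0.075284 1/s


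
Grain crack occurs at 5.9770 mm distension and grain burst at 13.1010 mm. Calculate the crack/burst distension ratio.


Formula: Ratio = crack / burst
Substituting: Ratio = 5.9770 / 13.1010
Result: 0.4562


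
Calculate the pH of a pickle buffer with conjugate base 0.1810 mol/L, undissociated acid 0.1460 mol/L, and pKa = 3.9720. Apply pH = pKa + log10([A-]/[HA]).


ratio = [A-] / [HA] = 0.1810 / 0.1460 = 1.2397
log10(ratio) = 0.0933257
pH = pKa + log10(ratio) = 3.9720 + 0.0933257 = 4.0653


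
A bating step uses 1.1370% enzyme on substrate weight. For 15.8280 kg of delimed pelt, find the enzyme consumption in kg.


Formula: Enzyme = substrate * pct / 100
Substituting: Enzyme = 15.8280 * 1.1370 / 100
Result: 0.1800 kg


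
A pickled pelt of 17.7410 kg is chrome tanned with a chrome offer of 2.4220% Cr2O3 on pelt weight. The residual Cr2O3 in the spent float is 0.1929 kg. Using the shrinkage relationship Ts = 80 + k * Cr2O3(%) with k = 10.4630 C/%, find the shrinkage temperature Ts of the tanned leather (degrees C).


Offered = pelt * offer_pct / 100 = 17.7410 * 2.4220 / 100 = 0.4297 kg
Uptake = offered - residual = 0.4297 - 0.1929 = 0.2368 kg
Cr2O3% on pelt = uptake / pelt * 100 = 0.2368 / 17.7410 * 100 = 1.3347 %
Ts = 80 + k * Cr2O3% = 80 + 10.4630 * 1.3347 = 93.9648 C


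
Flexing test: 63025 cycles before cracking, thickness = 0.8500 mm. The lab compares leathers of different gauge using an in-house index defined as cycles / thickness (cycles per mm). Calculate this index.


Formula: Index = cycles / thickness
Substituting: Index = 63025 / 0.8500
Result: 74147.0588 cycles/mm


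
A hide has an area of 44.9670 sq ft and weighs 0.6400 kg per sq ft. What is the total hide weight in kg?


Formula: Weight = area * weight_per_sqft
Substituting: Weight = 44.9670 * 0.6400
Result: 28.7789 kg


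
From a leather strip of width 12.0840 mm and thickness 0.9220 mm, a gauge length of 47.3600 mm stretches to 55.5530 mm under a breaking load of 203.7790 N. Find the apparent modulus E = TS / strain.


TS = F / (w * t) = 203.7790 / (12.0840 * 0.9220) = 18.2902 N/mm^2
strain = (Lf - L0) / L0 = (55.5530 - 47.3600) / 47.3600 = 0.1730
E = TS / strain = 18.2902 / 0.1730 = 105.7272 N/mm^2


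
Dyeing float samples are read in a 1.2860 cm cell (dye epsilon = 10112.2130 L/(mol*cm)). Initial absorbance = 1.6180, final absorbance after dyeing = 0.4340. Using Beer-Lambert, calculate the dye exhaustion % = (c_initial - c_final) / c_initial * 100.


c_initial = A_i / (epsilon * l) = 1.6180 / (10112.2130 * 1.2860) = 1.2442e-04 mol/L
c_final = A_f / (epsilon * l) = 0.4340 / (10112.2130 * 1.2860) = 3.3374e-05 mol/L
Exhaustion = (c_initial - c_final) / c_initial * 100 = (1.2442e-04 - 3.3374e-05) / 1.2442e-04 * 100 = 73.1768 %


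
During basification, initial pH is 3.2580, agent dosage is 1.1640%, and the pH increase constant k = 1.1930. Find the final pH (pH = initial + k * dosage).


Formula: pH_final = pH_initial + k * base_pct
Substituting: pH_final = 3.2580 + 1.1930 * 1.1640
Result: 4.6467


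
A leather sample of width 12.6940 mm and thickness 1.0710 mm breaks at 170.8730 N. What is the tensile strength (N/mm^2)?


Formula: TS = force / (width * thickness)
Substituting: TS = 170.8730 / (12.6940 * 1.0710)
Result: 12.5686 N/mm^2


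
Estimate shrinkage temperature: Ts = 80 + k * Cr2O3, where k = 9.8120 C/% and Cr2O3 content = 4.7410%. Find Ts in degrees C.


Formula: Ts = 80 + k * Cr2O3
Substituting: Ts = 80 + 9.8120 * 4.7410
Result: 126.5187 C


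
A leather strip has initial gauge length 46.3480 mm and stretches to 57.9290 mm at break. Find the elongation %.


Formula: Elongation = (Lf - L0) / L0 * 100
Substituting: Elongation = (57.9290 - 46.3480) / 46.3480 * 100
Result: 24.9871 %


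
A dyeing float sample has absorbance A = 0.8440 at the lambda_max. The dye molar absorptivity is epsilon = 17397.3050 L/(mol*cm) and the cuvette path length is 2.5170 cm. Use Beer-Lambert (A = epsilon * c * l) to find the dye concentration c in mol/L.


Formula: c = A / (epsilon * l)
Substituting: c = 0.8440 / (17397.3050 * 2.5170)
Result: 1.9274e-05 mol/L


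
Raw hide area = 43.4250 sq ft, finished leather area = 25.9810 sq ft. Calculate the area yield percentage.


Formula: Yield = finished / raw * 100
Substituting: Yield = 25.9810 / 43.4250 * 100
Result: 59.8296 %


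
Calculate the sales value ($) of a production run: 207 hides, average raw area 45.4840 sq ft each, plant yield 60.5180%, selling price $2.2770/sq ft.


Raw_total = N * avg_area = 207 * 45.4840 = 9415.1880 sq ft
Finished = Raw_total * yield / 100 = 9415.1880 * 60.5180 / 100 = 5697.8835 sq ft
Value = Finished * price = 5697.8835 * 2.2770 = 12974.0807 $


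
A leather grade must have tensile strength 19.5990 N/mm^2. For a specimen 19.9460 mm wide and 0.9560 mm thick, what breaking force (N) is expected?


Formula: F = TS * w * t
Substituting: F = 19.5990 * 19.9460 * 0.9560
Result: 373.7211 N


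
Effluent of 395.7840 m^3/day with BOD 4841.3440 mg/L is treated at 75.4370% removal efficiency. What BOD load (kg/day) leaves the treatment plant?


Load_in = volume * conc / 1000 = 395.7840 * 4841.3440 / 1000 = 1916.1265 kg/day
Removed = Load_in * eff / 100 = 1916.1265 * 75.4370 / 100 = 1445.4683 kg/day
Load_out = Load_in - Removed = 1916.1265 - 1445.4683 = 470.6582 kg/day


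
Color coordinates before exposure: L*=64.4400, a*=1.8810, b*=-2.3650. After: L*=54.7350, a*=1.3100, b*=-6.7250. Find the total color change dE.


dL = -9.7050, da = -0.5710, db = -4.3600
dE = sqrt((-9.7050)^2 + (-0.5710)^2 + (-4.3600)^2) = 10.6547


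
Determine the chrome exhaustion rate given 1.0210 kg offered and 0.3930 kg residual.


Formula: Uptake = (offered - residual) / offered * 100
Substituting: Uptake = (1.0210 - 0.3930) / 1.0210 * 100
Result: 61.5083 %


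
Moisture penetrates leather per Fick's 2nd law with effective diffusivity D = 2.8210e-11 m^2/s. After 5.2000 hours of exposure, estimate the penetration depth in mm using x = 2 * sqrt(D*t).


t = 5.2000 hr * 3600 = 18720.0000 s
D * t = 2.8210e-11 * 18720.0000 = 5.2809e-07
x = 2 * sqrt(D*t) = 2 * sqrt(5.2809e-07) = 0.0014534 m = 1.4534 mm


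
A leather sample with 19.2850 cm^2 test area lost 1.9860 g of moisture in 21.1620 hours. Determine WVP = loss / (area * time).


Formula: WVP = loss / (area * time)
Substituting: WVP = 1.9860 / (19.2850 * 21.1620)
Result: 0.00486634 g/(cm^2*hr)


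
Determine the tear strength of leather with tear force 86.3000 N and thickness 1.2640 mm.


Formula: Tear strength = force / thickness
Substituting: Tear strength = 86.3000 / 1.2640
Result: 68.2753 N/mm


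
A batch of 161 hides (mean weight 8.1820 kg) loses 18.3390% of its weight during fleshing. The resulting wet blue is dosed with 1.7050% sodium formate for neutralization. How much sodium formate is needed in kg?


Total_raw = N * avg_wt = 161 * 8.1820 = 1317.3020 kg
Substrate = Total_raw * (1 - loss/100) = 1317.3020 * (1 - 18.3390/100) = 1075.7220 kg
Neutralizer = Substrate * pct / 100 = 1075.7220 * 1.7050 / 100 = 18.3411 kg


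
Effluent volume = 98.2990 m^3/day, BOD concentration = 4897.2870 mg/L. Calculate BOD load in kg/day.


Formula: BOD_load = volume * conc / 1000
Substituting: BOD_load = 98.2990 * 4897.2870 / 1000
Result: 481.3984 kg/day


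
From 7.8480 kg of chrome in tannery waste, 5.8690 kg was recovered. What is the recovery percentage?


Formula: Recovery = recovered / input * 100
Substituting: Recovery = 5.8690 / 7.8480 * 100
Result: 74.7834 %


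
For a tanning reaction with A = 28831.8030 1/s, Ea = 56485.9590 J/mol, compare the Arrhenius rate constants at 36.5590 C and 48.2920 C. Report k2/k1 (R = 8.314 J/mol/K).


T1 = 36.5590 + 273.15 = 309.7090 K; T2 = 48.2920 + 273.15 = 321.4420 K
k1 = A * exp(-Ea/(R*T1)) = 28831.8030 * exp(-56485.9590/(8.314*309.7090)) = 8.5658e-06 1/s
k2 = A * exp(-Ea/(R*T2)) = 28831.8030 * exp(-56485.9590/(8.314*321.4420)) = 1.9077e-05 1/s
k2/k1 = 1.9077e-05 / 8.5658e-06 = 2.2272


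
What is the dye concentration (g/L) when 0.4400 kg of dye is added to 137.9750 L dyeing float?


Formula: Conc = dye_mass(kg) / volume(L) * 1000
Substituting: Conc = 0.4400 / 137.9750 * 1000
Result: 3.1890 g/L


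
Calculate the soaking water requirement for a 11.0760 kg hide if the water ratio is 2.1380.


Formula: Water = hide_weight * ratio
Substituting: Water = 11.0760 * 2.1380
Result: 23.6805 kg


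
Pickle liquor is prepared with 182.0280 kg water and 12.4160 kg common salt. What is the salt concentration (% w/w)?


Formula: Conc = salt / (water + salt) * 100
Substituting: Conc = 12.4160 / (182.0280 + 12.4160) * 100
Result: 6.3854 %


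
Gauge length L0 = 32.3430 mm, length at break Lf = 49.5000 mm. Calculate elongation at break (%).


Formula: Elongation = (Lf - L0) / L0 * 100
Substituting: Elongation = (49.5000 - 32.3430) / 32.3430 * 100
Result: 53.0470 %


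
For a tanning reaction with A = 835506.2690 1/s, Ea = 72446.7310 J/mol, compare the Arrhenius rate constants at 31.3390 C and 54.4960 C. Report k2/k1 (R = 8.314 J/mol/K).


T1 = 31.3390 + 273.15 = 304.4890 K; T2 = 54.4960 + 273.15 = 327.6460 K
k1 = A * exp(-Ea/(R*T1)) = 835506.2690 * exp(-72446.7310/(8.314*304.4890)) = 3.1144e-07 1/s
k2 = A * exp(-Ea/(R*T2)) = 835506.2690 * exp(-72446.7310/(8.314*327.6460)) = 2.3539e-06 1/s
k2/k1 = 2.3539e-06 / 3.1144e-07 = 7.5581


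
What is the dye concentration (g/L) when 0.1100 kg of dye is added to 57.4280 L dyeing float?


Formula: Conc = dye_mass(kg) / volume(L) * 1000
Substituting: Conc = 0.1100 / 57.4280 * 1000
Result: 1.9154 g/L


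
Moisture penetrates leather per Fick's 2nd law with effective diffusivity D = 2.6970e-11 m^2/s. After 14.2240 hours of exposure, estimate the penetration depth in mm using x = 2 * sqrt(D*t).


t = 14.2240 hr * 3600 = 51206.4000 s
D * t = 2.6970e-11 * 51206.4000 = 1.3810e-06
x = 2 * sqrt(D*t) = 2 * sqrt(1.3810e-06) = 0.00235035 m = 2.3504 mm


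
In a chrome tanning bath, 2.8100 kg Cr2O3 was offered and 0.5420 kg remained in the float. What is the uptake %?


Formula: Uptake = (offered - residual) / offered * 100
Substituting: Uptake = (2.8100 - 0.5420) / 2.8100 * 100
Result: 80.7117 %


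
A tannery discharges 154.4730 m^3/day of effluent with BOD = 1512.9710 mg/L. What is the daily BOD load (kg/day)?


Formula: BOD_load = volume * conc / 1000
Substituting: BOD_load = 154.4730 * 1512.9710 / 1000
Result: 233.7132 kg/day


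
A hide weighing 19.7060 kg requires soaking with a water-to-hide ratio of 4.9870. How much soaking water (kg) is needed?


Formula: Water = hide_weight * ratio
Substituting: Water = 19.7060 * 4.9870
Result: 98.2738 kg


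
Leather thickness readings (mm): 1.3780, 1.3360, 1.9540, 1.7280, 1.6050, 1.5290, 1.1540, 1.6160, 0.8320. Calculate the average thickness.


Formula: Average = sum / n
Substituting: Average = 13.1320 / 9
Result: 1.4591 mm


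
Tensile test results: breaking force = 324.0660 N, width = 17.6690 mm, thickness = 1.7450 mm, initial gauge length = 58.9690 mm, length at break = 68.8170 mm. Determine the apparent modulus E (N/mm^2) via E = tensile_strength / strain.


TS = F / (w * t) = 324.0660 / (17.6690 * 1.7450) = 10.5106 N/mm^2
strain = (Lf - L0) / L0 = (68.8170 - 58.9690) / 58.9690 = 0.1670
E = TS / strain = 10.5106 / 0.1670 = 62.9364 N/mm^2


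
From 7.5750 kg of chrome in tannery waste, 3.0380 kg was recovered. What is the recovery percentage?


Formula: Recovery = recovered / input * 100
Substituting: Recovery = 3.0380 / 7.5750 * 100
Result: 40.1056 %


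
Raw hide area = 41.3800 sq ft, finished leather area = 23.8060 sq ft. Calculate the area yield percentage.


Formula: Yield = finished / raw * 100
Substituting: Yield = 23.8060 / 41.3800 * 100
Result: 57.5302 %


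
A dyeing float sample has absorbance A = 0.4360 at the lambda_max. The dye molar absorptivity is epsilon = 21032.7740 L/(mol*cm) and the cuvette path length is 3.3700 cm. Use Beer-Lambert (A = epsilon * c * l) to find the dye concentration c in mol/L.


Formula: c = A / (epsilon * l)
Substituting: c = 0.4360 / (21032.7740 * 3.3700)
Result: 6.1512e-06 mol/L


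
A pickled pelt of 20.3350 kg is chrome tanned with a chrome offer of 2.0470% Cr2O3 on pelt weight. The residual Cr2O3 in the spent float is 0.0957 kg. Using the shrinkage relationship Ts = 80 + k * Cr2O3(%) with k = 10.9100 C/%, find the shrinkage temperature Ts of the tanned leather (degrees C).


Offered = pelt * offer_pct / 100 = 20.3350 * 2.0470 / 100 = 0.4163 kg
Uptake = offered - residual = 0.4163 - 0.0957 = 0.3206 kg
Cr2O3% on pelt = uptake / pelt * 100 = 0.3206 / 20.3350 * 100 = 1.5764 %
Ts = 80 + k * Cr2O3% = 80 + 10.9100 * 1.5764 = 97.1983 C


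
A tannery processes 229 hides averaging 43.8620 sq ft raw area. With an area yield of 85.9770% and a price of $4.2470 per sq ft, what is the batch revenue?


Raw_total = N * avg_area = 229 * 43.8620 = 10044.3980 sq ft
Finished = Raw_total * yield / 100 = 10044.3980 * 85.9770 / 100 = 8635.8721 sq ft
Value = Finished * price = 8635.8721 * 4.2470 = 36676.5487 $


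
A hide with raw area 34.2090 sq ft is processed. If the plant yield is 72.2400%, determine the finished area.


Formula: finished = raw * yield / 100
Substituting: finished = 34.2090 * 72.2400 / 100
Result: 24.7126 sq ft


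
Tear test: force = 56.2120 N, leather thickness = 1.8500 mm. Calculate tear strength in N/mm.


Formula: Tear strength = force / thickness
Substituting: Tear strength = 56.2120 / 1.8500
Result: 30.3849 N/mm


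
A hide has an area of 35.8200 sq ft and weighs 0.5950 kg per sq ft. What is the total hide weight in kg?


Formula: Weight = area * weight_per_sqft
Substituting: Weight = 35.8200 * 0.5950
Result: 21.3129 kg


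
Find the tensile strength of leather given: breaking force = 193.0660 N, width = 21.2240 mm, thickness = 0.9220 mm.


Formula: TS = force / (width * thickness)
Substituting: TS = 193.0660 / (21.2240 * 0.9220)
Result: 9.8661 N/mm^2


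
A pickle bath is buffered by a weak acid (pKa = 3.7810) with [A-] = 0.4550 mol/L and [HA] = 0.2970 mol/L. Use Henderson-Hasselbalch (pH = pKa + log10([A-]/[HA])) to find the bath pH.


ratio = [A-] / [HA] = 0.4550 / 0.2970 = 1.5320
log10(ratio) = 0.1853
pH = pKa + log10(ratio) = 3.7810 + 0.1853 = 3.9663


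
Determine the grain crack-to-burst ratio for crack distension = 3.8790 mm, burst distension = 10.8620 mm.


Formula: Ratio = crack / burst
Substituting: Ratio = 3.8790 / 10.8620
Result: 0.3571


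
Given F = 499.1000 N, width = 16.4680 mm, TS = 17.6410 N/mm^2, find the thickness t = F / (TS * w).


Formula: t = F / (TS * w)
Substituting: t = 499.1000 / (17.6410 * 16.4680)
Result: 1.7180 mm


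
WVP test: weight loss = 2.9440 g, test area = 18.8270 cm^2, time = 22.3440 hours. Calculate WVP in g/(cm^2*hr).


Formula: WVP = loss / (area * time)
Substituting: WVP = 2.9440 / (18.8270 * 22.3440)
Result: 0.00699835 g/(cm^2*hr)


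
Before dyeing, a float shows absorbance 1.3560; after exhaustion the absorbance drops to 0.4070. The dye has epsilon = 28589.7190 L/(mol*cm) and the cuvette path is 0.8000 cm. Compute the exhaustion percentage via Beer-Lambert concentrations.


c_initial = A_i / (epsilon * l) = 1.3560 / (28589.7190 * 0.8000) = 5.9287e-05 mol/L
c_final = A_f / (epsilon * l) = 0.4070 / (28589.7190 * 0.8000) = 1.7795e-05 mol/L
Exhaustion = (c_initial - c_final) / c_initial * 100 = (5.9287e-05 - 1.7795e-05) / 5.9287e-05 * 100 = 69.9853 %


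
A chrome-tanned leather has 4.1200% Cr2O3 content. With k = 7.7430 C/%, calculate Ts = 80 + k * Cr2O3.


Formula: Ts = 80 + k * Cr2O3
Substituting: Ts = 80 + 7.7430 * 4.1200
Result: 111.9012 C


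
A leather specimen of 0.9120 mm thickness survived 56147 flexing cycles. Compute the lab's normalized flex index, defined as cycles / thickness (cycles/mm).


Formula: Index = cycles / thickness
Substituting: Index = 56147 / 0.9120
Result: 61564.6930 cycles/mm


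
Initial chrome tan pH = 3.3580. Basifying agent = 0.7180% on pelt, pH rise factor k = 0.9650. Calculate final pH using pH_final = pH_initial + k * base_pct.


Formula: pH_final = pH_initial + k * base_pct
Substituting: pH_final = 3.3580 + 0.9650 * 0.7180
Result: 4.0509


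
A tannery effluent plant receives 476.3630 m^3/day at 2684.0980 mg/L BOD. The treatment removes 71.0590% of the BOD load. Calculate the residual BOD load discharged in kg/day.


Load_in = volume * conc / 1000 = 476.3630 * 2684.0980 / 1000 = 1278.6050 kg/day
Removed = Load_in * eff / 100 = 1278.6050 * 71.0590 / 100 = 908.5639 kg/day
Load_out = Load_in - Removed = 1278.6050 - 908.5639 = 370.0411 kg/day


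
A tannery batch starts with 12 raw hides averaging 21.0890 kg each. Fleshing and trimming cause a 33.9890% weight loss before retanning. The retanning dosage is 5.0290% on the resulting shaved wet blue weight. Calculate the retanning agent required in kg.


Total_raw = N * avg_wt = 12 * 21.0890 = 253.0680 kg
Substrate = Total_raw * (1 - loss/100) = 253.0680 * (1 - 33.9890/100) = 167.0527 kg
Retan = Substrate * pct / 100 = 167.0527 * 5.0290 / 100 = 8.4011 kg


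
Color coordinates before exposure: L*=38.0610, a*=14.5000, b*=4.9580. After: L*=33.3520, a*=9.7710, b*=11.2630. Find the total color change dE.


dL = -4.7090, da = -4.7290, db = 6.3050
dE = sqrt((-4.7090)^2 + (-4.7290)^2 + 6.3050^2) = 9.1810


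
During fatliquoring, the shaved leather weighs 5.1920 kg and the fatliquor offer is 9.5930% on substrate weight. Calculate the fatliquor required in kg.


Formula: Fat = substrate * pct / 100
Substituting: Fat = 5.1920 * 9.5930 / 100
Result: 0.4981 kg


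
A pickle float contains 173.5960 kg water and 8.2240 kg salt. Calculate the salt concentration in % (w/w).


Formula: Conc = salt / (water + salt) * 100
Substituting: Conc = 8.2240 / (173.5960 + 8.2240) * 100
Result: 4.5232 %


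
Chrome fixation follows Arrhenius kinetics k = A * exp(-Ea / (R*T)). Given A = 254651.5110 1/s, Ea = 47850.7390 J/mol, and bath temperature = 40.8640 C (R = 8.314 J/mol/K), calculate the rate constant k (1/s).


T_K = T_C + 273.15 = 40.8640 + 273.15 = 314.0140 K
exponent = -Ea / (R * T_K) = -47850.7390 / (8.314 * 314.0140) = -18.3286
k = A * exp(exponent) = 254651.5110 * exp(-18.3286) = 0.0027921 1/s


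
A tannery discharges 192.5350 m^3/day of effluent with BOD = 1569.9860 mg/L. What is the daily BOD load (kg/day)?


Formula: BOD_load = volume * conc / 1000
Substituting: BOD_load = 192.5350 * 1569.9860 / 1000
Result: 302.2773 kg/day


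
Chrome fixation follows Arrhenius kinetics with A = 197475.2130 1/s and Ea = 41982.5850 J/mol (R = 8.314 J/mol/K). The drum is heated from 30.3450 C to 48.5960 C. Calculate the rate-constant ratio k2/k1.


T1 = 30.3450 + 273.15 = 303.4950 K; T2 = 48.5960 + 273.15 = 321.7460 K
k1 = A * exp(-Ea/(R*T1)) = 197475.2130 * exp(-41982.5850/(8.314*303.4950)) = 0.0117385 1/s
k2 = A * exp(-Ea/(R*T2)) = 197475.2130 * exp(-41982.5850/(8.314*321.7460)) = 0.0301648 1/s
k2/k1 = 0.0301648 / 0.0117385 = 2.5697


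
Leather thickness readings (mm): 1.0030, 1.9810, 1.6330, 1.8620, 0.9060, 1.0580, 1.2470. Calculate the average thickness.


Formula: Average = sum / n
Substituting: Average = 9.6900 / 7
Result: 1.3843 mm


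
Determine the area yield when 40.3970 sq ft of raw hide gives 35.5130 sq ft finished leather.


Formula: Yield = finished / raw * 100
Substituting: Yield = 35.5130 / 40.3970 * 100
Result: 87.9100 %


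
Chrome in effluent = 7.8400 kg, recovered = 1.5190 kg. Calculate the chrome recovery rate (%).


Formula: Recovery = recovered / input * 100
Substituting: Recovery = 1.5190 / 7.8400 * 100
Result: 19.3750 %


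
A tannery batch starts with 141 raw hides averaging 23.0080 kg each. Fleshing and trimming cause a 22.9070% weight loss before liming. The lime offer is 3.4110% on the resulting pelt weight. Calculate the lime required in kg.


Total_raw = N * avg_wt = 141 * 23.0080 = 3244.1280 kg
Substrate = Total_raw * (1 - loss/100) = 3244.1280 * (1 - 22.9070/100) = 2500.9956 kg
Lime = Substrate * pct / 100 = 2500.9956 * 3.4110 / 100 = 85.3090 kg


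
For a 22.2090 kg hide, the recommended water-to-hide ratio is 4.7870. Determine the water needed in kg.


Formula: Water = hide_weight * ratio
Substituting: Water = 22.2090 * 4.7870
Result: 106.3145 kg


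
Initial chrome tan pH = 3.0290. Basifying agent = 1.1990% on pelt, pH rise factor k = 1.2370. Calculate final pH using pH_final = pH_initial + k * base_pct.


Formula: pH_final = pH_initial + k * base_pct
Substituting: pH_final = 3.0290 + 1.2370 * 1.1990
Result: 4.5122


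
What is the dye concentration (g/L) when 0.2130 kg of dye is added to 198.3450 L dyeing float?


Formula: Conc = dye_mass(kg) / volume(L) * 1000
Substituting: Conc = 0.2130 / 198.3450 * 1000
Result: 1.0739 g/L


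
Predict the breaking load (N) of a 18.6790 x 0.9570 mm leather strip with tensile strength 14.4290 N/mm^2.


Formula: F = TS * w * t
Substituting: F = 14.4290 * 18.6790 * 0.9570
Result: 257.9300 N


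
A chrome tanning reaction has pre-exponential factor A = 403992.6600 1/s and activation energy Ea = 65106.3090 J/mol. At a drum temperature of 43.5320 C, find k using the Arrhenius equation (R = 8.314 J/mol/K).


T_K = T_C + 273.15 = 43.5320 + 273.15 = 316.6820 K
exponent = -Ea / (R * T_K) = -65106.3090 / (8.314 * 316.6820) = -24.7280
k = A * exp(exponent) = 403992.6600 * exp(-24.7280) = 7.3641e-06 1/s


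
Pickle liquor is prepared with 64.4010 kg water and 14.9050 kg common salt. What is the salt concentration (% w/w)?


Formula: Conc = salt / (water + salt) * 100
Substituting: Conc = 14.9050 / (64.4010 + 14.9050) * 100
Result: 18.7943 %


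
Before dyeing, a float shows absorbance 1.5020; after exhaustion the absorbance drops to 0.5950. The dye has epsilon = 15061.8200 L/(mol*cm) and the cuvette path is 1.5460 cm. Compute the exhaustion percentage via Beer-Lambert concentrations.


c_initial = A_i / (epsilon * l) = 1.5020 / (15061.8200 * 1.5460) = 6.4503e-05 mol/L
c_final = A_f / (epsilon * l) = 0.5950 / (15061.8200 * 1.5460) = 2.5552e-05 mol/L
Exhaustion = (c_initial - c_final) / c_initial * 100 = (6.4503e-05 - 2.5552e-05) / 6.4503e-05 * 100 = 60.3862 %


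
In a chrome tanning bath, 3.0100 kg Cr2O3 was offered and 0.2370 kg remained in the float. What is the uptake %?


Formula: Uptake = (offered - residual) / offered * 100
Substituting: Uptake = (3.0100 - 0.2370) / 3.0100 * 100
Result: 92.1262 %


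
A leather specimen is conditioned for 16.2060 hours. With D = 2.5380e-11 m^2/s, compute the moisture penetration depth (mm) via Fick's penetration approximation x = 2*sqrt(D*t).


t = 16.2060 hr * 3600 = 58341.6000 s
D * t = 2.5380e-11 * 58341.6000 = 1.4807e-06
x = 2 * sqrt(D*t) = 2 * sqrt(1.4807e-06) = 0.00243369 m = 2.4337 mm


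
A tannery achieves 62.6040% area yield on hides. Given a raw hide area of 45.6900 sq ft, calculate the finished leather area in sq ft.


Formula: finished = raw * yield / 100
Substituting: finished = 45.6900 * 62.6040 / 100
Result: 28.6038 sq ft


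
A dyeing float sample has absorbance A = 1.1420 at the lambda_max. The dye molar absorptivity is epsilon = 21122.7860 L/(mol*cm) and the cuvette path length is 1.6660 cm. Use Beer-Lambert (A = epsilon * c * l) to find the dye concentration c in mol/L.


Formula: c = A / (epsilon * l)
Substituting: c = 1.1420 / (21122.7860 * 1.6660)
Result: 3.2452e-05 mol/L


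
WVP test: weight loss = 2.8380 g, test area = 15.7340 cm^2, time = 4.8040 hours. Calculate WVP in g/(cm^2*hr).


Formula: WVP = loss / (area * time)
Substituting: WVP = 2.8380 / (15.7340 * 4.8040)
Result: 0.0375466 g/(cm^2*hr)


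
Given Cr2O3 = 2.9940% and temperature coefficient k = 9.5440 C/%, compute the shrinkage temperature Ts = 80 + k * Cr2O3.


Formula: Ts = 80 + k * Cr2O3
Substituting: Ts = 80 + 9.5440 * 2.9940
Result: 108.5747 C


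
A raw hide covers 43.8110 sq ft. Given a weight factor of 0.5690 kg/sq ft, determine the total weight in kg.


Formula: Weight = area * weight_per_sqft
Substituting: Weight = 43.8110 * 0.5690
Result: 24.9285 kg


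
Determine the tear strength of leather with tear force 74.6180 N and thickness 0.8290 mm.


Formula: Tear strength = force / thickness
Substituting: Tear strength = 74.6180 / 0.8290
Result: 90.0097 N/mm


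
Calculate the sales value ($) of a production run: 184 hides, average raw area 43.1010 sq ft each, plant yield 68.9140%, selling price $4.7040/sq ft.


Raw_total = N * avg_area = 184 * 43.1010 = 7930.5840 sq ft
Finished = Raw_total * yield / 100 = 7930.5840 * 68.9140 / 100 = 5465.2827 sq ft
Value = Finished * price = 5465.2827 * 4.7040 = 25708.6896 $


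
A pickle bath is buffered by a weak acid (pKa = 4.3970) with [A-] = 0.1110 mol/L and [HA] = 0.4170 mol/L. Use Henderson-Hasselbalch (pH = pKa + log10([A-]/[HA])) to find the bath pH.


ratio = [A-] / [HA] = 0.1110 / 0.4170 = 0.2662
log10(ratio) = -0.5748
pH = pKa + log10(ratio) = 4.3970 - 0.5748 = 3.8222


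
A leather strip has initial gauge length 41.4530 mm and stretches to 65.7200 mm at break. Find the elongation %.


Formula: Elongation = (Lf - L0) / L0 * 100
Substituting: Elongation = (65.7200 - 41.4530) / 41.4530 * 100
Result: 58.5410 %


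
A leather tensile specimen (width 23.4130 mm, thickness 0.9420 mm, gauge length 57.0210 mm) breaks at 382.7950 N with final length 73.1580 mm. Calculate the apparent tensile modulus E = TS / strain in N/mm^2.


TS = F / (w * t) = 382.7950 / (23.4130 * 0.9420) = 17.3563 N/mm^2
strain = (Lf - L0) / L0 = (73.1580 - 57.0210) / 57.0210 = 0.2830
E = TS / strain = 17.3563 / 0.2830 = 61.3296 N/mm^2


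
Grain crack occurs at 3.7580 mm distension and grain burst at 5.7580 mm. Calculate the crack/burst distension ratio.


Formula: Ratio = crack / burst
Substituting: Ratio = 3.7580 / 5.7580
Result: 0.6527


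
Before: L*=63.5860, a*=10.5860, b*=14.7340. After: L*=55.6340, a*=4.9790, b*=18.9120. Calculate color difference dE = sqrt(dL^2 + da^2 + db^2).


dL = -7.9520, da = -5.6070, db = 4.1780
dE = sqrt((-7.9520)^2 + (-5.6070)^2 + 4.1780^2) = 10.5891


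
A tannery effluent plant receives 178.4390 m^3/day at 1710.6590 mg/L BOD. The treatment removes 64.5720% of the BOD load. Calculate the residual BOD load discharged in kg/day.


Load_in = volume * conc / 1000 = 178.4390 * 1710.6590 / 1000 = 305.2483 kg/day
Removed = Load_in * eff / 100 = 305.2483 * 64.5720 / 100 = 197.1049 kg/day
Load_out = Load_in - Removed = 305.2483 - 197.1049 = 108.1434 kg/day


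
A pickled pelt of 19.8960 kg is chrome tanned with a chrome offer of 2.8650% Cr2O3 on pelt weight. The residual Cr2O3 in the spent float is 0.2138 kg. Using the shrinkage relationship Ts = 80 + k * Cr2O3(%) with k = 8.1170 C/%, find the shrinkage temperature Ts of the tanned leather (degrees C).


Offered = pelt * offer_pct / 100 = 19.8960 * 2.8650 / 100 = 0.5700 kg
Uptake = offered - residual = 0.5700 - 0.2138 = 0.3562 kg
Cr2O3% on pelt = uptake / pelt * 100 = 0.3562 / 19.8960 * 100 = 1.7904 %
Ts = 80 + k * Cr2O3% = 80 + 8.1170 * 1.7904 = 94.5328 C


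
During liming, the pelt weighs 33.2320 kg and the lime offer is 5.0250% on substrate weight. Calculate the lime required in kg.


Formula: Lime = substrate * pct / 100
Substituting: Lime = 33.2320 * 5.0250 / 100
Result: 1.6699 kg


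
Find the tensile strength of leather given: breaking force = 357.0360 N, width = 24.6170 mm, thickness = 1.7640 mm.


Formula: TS = force / (width * thickness)
Substituting: TS = 357.0360 / (24.6170 * 1.7640)
Result: 8.2220 N/mm^2


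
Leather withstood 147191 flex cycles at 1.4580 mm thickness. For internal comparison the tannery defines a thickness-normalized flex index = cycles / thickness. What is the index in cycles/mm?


Formula: Index = cycles / thickness
Substituting: Index = 147191 / 1.4580
Result: 100954.0466 cycles/mm


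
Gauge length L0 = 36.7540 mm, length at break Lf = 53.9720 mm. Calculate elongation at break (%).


Formula: Elongation = (Lf - L0) / L0 * 100
Substituting: Elongation = (53.9720 - 36.7540) / 36.7540 * 100
Result: 46.8466 %


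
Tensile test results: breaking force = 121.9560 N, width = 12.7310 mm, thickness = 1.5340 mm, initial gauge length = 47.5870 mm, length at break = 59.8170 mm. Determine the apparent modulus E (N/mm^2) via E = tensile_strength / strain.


TS = F / (w * t) = 121.9560 / (12.7310 * 1.5340) = 6.2448 N/mm^2
strain = (Lf - L0) / L0 = (59.8170 - 47.5870) / 47.5870 = 0.2570
E = TS / strain = 6.2448 / 0.2570 = 24.2984 N/mm^2


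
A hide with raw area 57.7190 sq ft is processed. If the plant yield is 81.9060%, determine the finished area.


Formula: finished = raw * yield / 100
Substituting: finished = 57.7190 * 81.9060 / 100
Result: 47.2753 sq ft


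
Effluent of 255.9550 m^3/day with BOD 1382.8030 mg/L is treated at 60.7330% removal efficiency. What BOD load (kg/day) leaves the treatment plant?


Load_in = volume * conc / 1000 = 255.9550 * 1382.8030 / 1000 = 353.9353 kg/day
Removed = Load_in * eff / 100 = 353.9353 * 60.7330 / 100 = 214.9556 kg/day
Load_out = Load_in - Removed = 353.9353 - 214.9556 = 138.9798 kg/day


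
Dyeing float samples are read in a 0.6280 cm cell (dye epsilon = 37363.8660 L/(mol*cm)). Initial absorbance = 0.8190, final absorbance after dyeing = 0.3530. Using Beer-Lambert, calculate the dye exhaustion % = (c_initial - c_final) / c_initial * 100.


c_initial = A_i / (epsilon * l) = 0.8190 / (37363.8660 * 0.6280) = 3.4904e-05 mol/L
c_final = A_f / (epsilon * l) = 0.3530 / (37363.8660 * 0.6280) = 1.5044e-05 mol/L
Exhaustion = (c_initial - c_final) / c_initial * 100 = (3.4904e-05 - 1.5044e-05) / 3.4904e-05 * 100 = 56.8987 %


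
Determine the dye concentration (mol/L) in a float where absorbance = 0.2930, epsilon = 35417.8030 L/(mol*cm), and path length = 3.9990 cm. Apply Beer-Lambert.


Formula: c = A / (epsilon * l)
Substituting: c = 0.2930 / (35417.8030 * 3.9990)
Result: 2.0687e-06 mol/L


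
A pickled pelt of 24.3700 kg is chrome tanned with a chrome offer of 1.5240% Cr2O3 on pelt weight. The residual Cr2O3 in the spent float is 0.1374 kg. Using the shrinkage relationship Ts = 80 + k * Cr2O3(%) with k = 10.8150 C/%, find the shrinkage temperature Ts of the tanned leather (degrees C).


Offered = pelt * offer_pct / 100 = 24.3700 * 1.5240 / 100 = 0.3714 kg
Uptake = offered - residual = 0.3714 - 0.1374 = 0.2340 kg
Cr2O3% on pelt = uptake / pelt * 100 = 0.2340 / 24.3700 * 100 = 0.9602 %
Ts = 80 + k * Cr2O3% = 80 + 10.8150 * 0.9602 = 90.3845 C


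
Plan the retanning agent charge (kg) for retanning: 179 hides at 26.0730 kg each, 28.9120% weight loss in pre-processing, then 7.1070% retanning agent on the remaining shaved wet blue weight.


Total_raw = N * avg_wt = 179 * 26.0730 = 4667.0670 kg
Substrate = Total_raw * (1 - loss/100) = 4667.0670 * (1 - 28.9120/100) = 3317.7246 kg
Retan = Substrate * pct / 100 = 3317.7246 * 7.1070 / 100 = 235.7907 kg


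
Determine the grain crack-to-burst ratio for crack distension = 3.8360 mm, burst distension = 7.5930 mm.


Formula: Ratio = crack / burst
Substituting: Ratio = 3.8360 / 7.5930
Result: 0.5052


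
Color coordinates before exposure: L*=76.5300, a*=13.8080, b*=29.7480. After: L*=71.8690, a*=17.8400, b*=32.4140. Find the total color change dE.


dL = -4.6610, da = 4.0320, db = 2.6660
dE = sqrt((-4.6610)^2 + 4.0320^2 + 2.6660^2) = 6.7149


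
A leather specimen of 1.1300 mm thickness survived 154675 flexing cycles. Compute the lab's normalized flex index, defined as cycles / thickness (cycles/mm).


Formula: Index = cycles / thickness
Substituting: Index = 154675 / 1.1300
Result: 136880.5310 cycles/mm


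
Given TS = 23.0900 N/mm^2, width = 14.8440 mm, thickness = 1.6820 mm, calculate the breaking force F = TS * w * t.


Formula: F = TS * w * t
Substituting: F = 23.0900 * 14.8440 * 1.6820
Result: 576.5021 N


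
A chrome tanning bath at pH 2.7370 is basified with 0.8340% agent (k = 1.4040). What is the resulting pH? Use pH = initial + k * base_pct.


Formula: pH_final = pH_initial + k * base_pct
Substituting: pH_final = 2.7370 + 1.4040 * 0.8340
Result: 3.9079
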